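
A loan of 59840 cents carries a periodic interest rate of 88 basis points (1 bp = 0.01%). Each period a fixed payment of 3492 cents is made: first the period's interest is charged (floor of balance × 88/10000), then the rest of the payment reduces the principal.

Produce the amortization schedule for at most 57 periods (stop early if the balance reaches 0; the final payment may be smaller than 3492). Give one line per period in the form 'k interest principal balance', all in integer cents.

1. interest=⌊59840·88/10000⌋=526; principal=3492-526=2966; balance=59840-2966=56874
2. interest=⌊56874·88/10000⌋=500; principal=3492-500=2992; balance=56874-2992=53882
3. interest=⌊53882·88/10000⌋=474; principal=3492-474=3018; balance=53882-3018=50864
4. interest=⌊50864·88/10000⌋=447; principal=3492-447=3045; balance=50864-3045=47819
5. interest=⌊47819·88/10000⌋=420; principal=3492-420=3072; balance=47819-3072=44747
6. interest=⌊44747·88/10000⌋=393; principal=3492-393=3099; balance=44747-3099=41648
7. interest=⌊41648·88/10000⌋=366; principal=3492-366=3126; balance=41648-3126=38522
8. interest=⌊38522·88/10000⌋=338; principal=3492-338=3154; balance=38522-3154=35368
9. interest=⌊35368·88/10000⌋=311; principal=3492-311=3181; balance=35368-3181=32187
10. interest=⌊32187·88/10000⌋=283; principal=3492-283=3209; balance=32187-3209=28978
11. interest=⌊28978·88/10000⌋=255; principal=3492-255=3237; balance=28978-3237=25741
12. interest=⌊25741·88/10000⌋=226; principal=3492-226=3266; balance=25741-3266=22475
13. interest=⌊22475·88/10000⌋=197; principal=3492-197=3295; balance=22475-3295=19180
14. interest=⌊19180·88/10000⌋=168; principal=3492-168=3324; balance=19180-3324=15856
15. interest=⌊15856·88/10000⌋=139; principal=3492-139=3353; balance=15856-3353=12503
16. interest=⌊12503·88/10000⌋=110; principal=3492-110=3382; balance=12503-3382=9121
17. interest=⌊9121·88/10000⌋=80; principal=3492-80=3412; balance=9121-3412=5709
18. interest=⌊5709·88/10000⌋=50; principal=3492-50=3442; balance=5709-3442=2267
19. interest=⌊2267·88/10000⌋=19; principal=min(3492-19,2267)=2267; balance=2267-2267=0

1 526 2966 56874
2 500 2992 53882
3 474 3018 50864
4 447 3045 47819
5 420 3072 44747
6 393 3099 41648
7 366 3126 38522
8 338 3154 35368
9 311 3181 32187
10 283 3209 28978
11 255 3237 25741
12 226 3266 22475
13 197 3295 19180
14 168 3324 15856
15 139 3353 12503
16 110 3382 9121
17 80 3412 5709
18 50 3442 2267
19 19 2267 0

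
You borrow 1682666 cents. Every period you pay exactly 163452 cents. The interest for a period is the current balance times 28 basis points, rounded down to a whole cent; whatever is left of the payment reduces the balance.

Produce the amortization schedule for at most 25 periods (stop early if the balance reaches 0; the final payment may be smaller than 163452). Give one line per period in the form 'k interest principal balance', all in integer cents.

1. interest=⌊1682666·28/10000⌋=4711; principal=163452-4711=158741; balance=1682666-158741=1523925
2. interest=⌊1523925·28/10000⌋=4266; principal=163452-4266=159186; balance=1523925-159186=1364739
3. interest=⌊1364739·28/10000⌋=3821; principal=163452-3821=159631; balance=1364739-159631=1205108
4. interest=⌊1205108·28/10000⌋=3374; principal=163452-3374=160078; balance=1205108-160078=1045030
5. interest=⌊1045030·28/10000⌋=2926; principal=163452-2926=160526; balance=1045030-160526=884504
6. interest=⌊884504·28/10000⌋=2476; principal=163452-2476=160976; balance=884504-160976=723528
7. interest=⌊723528·28/10000⌋=2025; principal=163452-2025=161427; balance=723528-161427=562101
8. interest=⌊562101·28/10000⌋=1573; principal=163452-1573=161879; balance=562101-161879=400222
9. interest=⌊400222·28/10000⌋=1120; principal=163452-1120=162332; balance=400222-162332=237890
10. interest=⌊237890·28/10000⌋=666; principal=163452-666=162786; balance=237890-162786=75104
11. interest=⌊75104·28/10000⌋=210; principal=min(163452-210,75104)=75104; balance=75104-75104=0

1 4711 158741 1523925
2 4266 159186 1364739
3 3821 159631 1205108
4 3374 160078 1045030
5 2926 160526 884504
6 2476 160976 723528
7 2025 161427 562101
8 1573 161879 400222
9 1120 162332 237890
10 666 162786 75104
11 210 75104 0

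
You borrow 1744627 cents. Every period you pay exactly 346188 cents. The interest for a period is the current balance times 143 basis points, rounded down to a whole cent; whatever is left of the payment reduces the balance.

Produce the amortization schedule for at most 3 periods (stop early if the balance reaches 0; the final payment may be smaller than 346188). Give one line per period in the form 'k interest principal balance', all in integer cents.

1 24948 321240 1423387
2 20354 325834 1097553
3 15695 330493 767060

1. interest=⌊1744627·143/10000⌋=24948; principal=346188-24948=321240; balance=1744627-321240=1423387
2. interest=⌊1423387·143/10000⌋=20354; principal=346188-20354=325834; balance=1423387-325834=1097553
3. interest=⌊1097553·143/10000⌋=15695; principal=346188-15695=330493; balance=1097553-330493=767060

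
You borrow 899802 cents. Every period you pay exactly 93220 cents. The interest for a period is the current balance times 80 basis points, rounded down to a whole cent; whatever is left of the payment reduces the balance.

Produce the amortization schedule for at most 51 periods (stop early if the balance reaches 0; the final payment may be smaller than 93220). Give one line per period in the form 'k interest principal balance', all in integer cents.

1 7198 86022 813780
2 6510 86710 727070
3 5816 87404 639666
4 5117 88103 551563
5 4412 88808 462755
6 3702 89518 373237
7 2985 90235 283002
8 2264 90956 192046
9 1536 91684 100362
10 802 92418 7944
11 63 7944 0

1. interest=⌊899802·80/10000⌋=7198; principal=93220-7198=86022; balance=899802-86022=813780
2. interest=⌊813780·80/10000⌋=6510; principal=93220-6510=86710; balance=813780-86710=727070
3. interest=⌊727070·80/10000⌋=5816; principal=93220-5816=87404; balance=727070-87404=639666
4. interest=⌊639666·80/10000⌋=5117; principal=93220-5117=88103; balance=639666-88103=551563
5. interest=⌊551563·80/10000⌋=4412; principal=93220-4412=88808; balance=551563-88808=462755
6. interest=⌊462755·80/10000⌋=3702; principal=93220-3702=89518; balance=462755-89518=373237
7. interest=⌊373237·80/10000⌋=2985; principal=93220-2985=90235; balance=373237-90235=283002
8. interest=⌊283002·80/10000⌋=2264; principal=93220-2264=90956; balance=283002-90956=192046
9. interest=⌊192046·80/10000⌋=1536; principal=93220-1536=91684; balance=192046-91684=100362
10. interest=⌊100362·80/10000⌋=802; principal=93220-802=92418; balance=100362-92418=7944
11. interest=⌊7944·80/10000⌋=63; principal=min(93220-63,7944)=7944; balance=7944-7944=0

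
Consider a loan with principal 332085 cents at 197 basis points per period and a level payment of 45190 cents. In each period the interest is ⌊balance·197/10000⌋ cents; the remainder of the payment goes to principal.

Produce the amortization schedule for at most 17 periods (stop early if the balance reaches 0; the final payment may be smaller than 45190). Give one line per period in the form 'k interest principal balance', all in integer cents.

1. interest=⌊332085·197/10000⌋=6542; principal=45190-6542=38648; balance=332085-38648=293437
2. interest=⌊293437·197/10000⌋=5780; principal=45190-5780=39410; balance=293437-39410=254027
3. interest=⌊254027·197/10000⌋=5004; principal=45190-5004=40186; balance=254027-40186=213841
4. interest=⌊213841·197/10000⌋=4212; principal=45190-4212=40978; balance=213841-40978=172863
5. interest=⌊172863·197/10000⌋=3405; principal=45190-3405=41785; balance=172863-41785=131078
6. interest=⌊131078·197/10000⌋=2582; principal=45190-2582=42608; balance=131078-42608=88470
7. interest=⌊88470·197/10000⌋=1742; principal=45190-1742=43448; balance=88470-43448=45022
8. interest=⌊45022·197/10000⌋=886; principal=45190-886=44304; balance=45022-44304=718
9. interest=⌊718·197/10000⌋=14; principal=min(45190-14,718)=718; balance=718-718=0

1 6542 38648 293437
2 5780 39410 254027
3 5004 40186 213841
4 4212 40978 172863
5 3405 41785 131078
6 2582 42608 88470
7 1742 43448 45022
8 886 44304 718
9 14 718 0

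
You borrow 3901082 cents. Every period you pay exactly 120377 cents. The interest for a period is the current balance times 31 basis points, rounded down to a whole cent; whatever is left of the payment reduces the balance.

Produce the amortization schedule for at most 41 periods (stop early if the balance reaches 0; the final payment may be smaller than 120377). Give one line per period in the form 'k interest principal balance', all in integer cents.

1. interest=⌊3901082·31/10000⌋=12093; principal=120377-12093=108284; balance=3901082-108284=3792798
2. interest=⌊3792798·31/10000⌋=11757; principal=120377-11757=108620; balance=3792798-108620=3684178
3. interest=⌊3684178·31/10000⌋=11420; principal=120377-11420=108957; balance=3684178-108957=3575221
4. interest=⌊3575221·31/10000⌋=11083; principal=120377-11083=109294; balance=3575221-109294=3465927
5. interest=⌊3465927·31/10000⌋=10744; principal=120377-10744=109633; balance=3465927-109633=3356294
6. interest=⌊3356294·31/10000⌋=10404; principal=120377-10404=109973; balance=3356294-109973=3246321
7. interest=⌊3246321·31/10000⌋=10063; principal=120377-10063=110314; balance=3246321-110314=3136007
8. interest=⌊3136007·31/10000⌋=9721; principal=120377-9721=110656; balance=3136007-110656=3025351
9. interest=⌊3025351·31/10000⌋=9378; principal=120377-9378=110999; balance=3025351-110999=2914352
10. interest=⌊2914352·31/10000⌋=9034; principal=120377-9034=111343; balance=2914352-111343=2803009
11. interest=⌊2803009·31/10000⌋=8689; principal=120377-8689=111688; balance=2803009-111688=2691321
12. interest=⌊2691321·31/10000⌋=8343; principal=120377-8343=112034; balance=2691321-112034=2579287
13. interest=⌊2579287·31/10000⌋=7995; principal=120377-7995=112382; balance=2579287-112382=2466905
14. interest=⌊2466905·31/10000⌋=7647; principal=120377-7647=112730; balance=2466905-112730=2354175
15. interest=⌊2354175·31/10000⌋=7297; principal=120377-7297=113080; balance=2354175-113080=2241095
16. interest=⌊2241095·31/10000⌋=6947; principal=120377-6947=113430; balance=2241095-113430=2127665
17. interest=⌊2127665·31/10000⌋=6595; principal=120377-6595=113782; balance=2127665-113782=2013883
18. interest=⌊2013883·31/10000⌋=6243; principal=120377-6243=114134; balance=2013883-114134=1899749
19. interest=⌊1899749·31/10000⌋=5889; principal=120377-5889=114488; balance=1899749-114488=1785261
20. interest=⌊1785261·31/10000⌋=5534; principal=120377-5534=114843; balance=1785261-114843=1670418
21. interest=⌊1670418·31/10000⌋=5178; principal=120377-5178=115199; balance=1670418-115199=1555219
22. interest=⌊1555219·31/10000⌋=4821; principal=120377-4821=115556; balance=1555219-115556=1439663
23. interest=⌊1439663·31/10000⌋=4462; principal=120377-4462=115915; balance=1439663-115915=1323748
24. interest=⌊1323748·31/10000⌋=4103; principal=120377-4103=116274; balance=1323748-116274=1207474
25. interest=⌊1207474·31/10000⌋=3743; principal=120377-3743=116634; balance=1207474-116634=1090840
26. interest=⌊1090840·31/10000⌋=3381; principal=120377-3381=116996; balance=1090840-116996=973844
27. interest=⌊973844·31/10000⌋=3018; principal=120377-3018=117359; balance=973844-117359=856485
28. interest=⌊856485·31/10000⌋=2655; principal=120377-2655=117722; balance=856485-117722=738763
29. interest=⌊738763·31/10000⌋=2290; principal=120377-2290=118087; balance=738763-118087=620676
30. interest=⌊620676·31/10000⌋=1924; principal=120377-1924=118453; balance=620676-118453=502223
31. interest=⌊502223·31/10000⌋=1556; principal=120377-1556=118821; balance=502223-118821=383402
32. interest=⌊383402·31/10000⌋=1188; principal=120377-1188=119189; balance=383402-119189=264213
33. interest=⌊264213·31/10000⌋=819; principal=120377-819=119558; balance=264213-119558=144655
34. interest=⌊144655·31/10000⌋=448; principal=120377-448=119929; balance=144655-119929=24726
35. interest=⌊24726·31/10000⌋=76; principal=min(120377-76,24726)=24726; balance=24726-24726=0

1 12093 108284 3792798
2 11757 108620 3684178
3 11420 108957 3575221
4 11083 109294 3465927
5 10744 109633 3356294
6 10404 109973 3246321
7 10063 110314 3136007
8 9721 110656 3025351
9 9378 110999 2914352
10 9034 111343 2803009
11 8689 111688 2691321
12 8343 112034 2579287
13 7995 112382 2466905
14 7647 112730 2354175
15 7297 113080 2241095
16 6947 113430 2127665
17 6595 113782 2013883
18 6243 114134 1899749
19 5889 114488 1785261
20 5534 114843 1670418
21 5178 115199 1555219
22 4821 115556 1439663
23 4462 115915 1323748
24 4103 116274 1207474
25 3743 116634 1090840
26 3381 116996 973844
27 3018 117359 856485
28 2655 117722 738763
29 2290 118087 620676
30 1924 118453 502223
31 1556 118821 383402
32 1188 119189 264213
33 819 119558 144655
34 448 119929 24726
35 76 24726 0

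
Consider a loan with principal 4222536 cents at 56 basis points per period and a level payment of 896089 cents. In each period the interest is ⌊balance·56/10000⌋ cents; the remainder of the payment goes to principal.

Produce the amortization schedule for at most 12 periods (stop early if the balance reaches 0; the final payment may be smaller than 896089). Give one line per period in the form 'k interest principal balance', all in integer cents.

1. interest=⌊4222536·56/10000⌋=23646; principal=896089-23646=872443; balance=4222536-872443=3350093
2. interest=⌊3350093·56/10000⌋=18760; principal=896089-18760=877329; balance=3350093-877329=2472764
3. interest=⌊2472764·56/10000⌋=13847; principal=896089-13847=882242; balance=2472764-882242=1590522
4. interest=⌊1590522·56/10000⌋=8906; principal=896089-8906=887183; balance=1590522-887183=703339
5. interest=⌊703339·56/10000⌋=3938; principal=min(896089-3938,703339)=703339; balance=703339-703339=0

1 23646 872443 3350093
2 18760 877329 2472764
3 13847 882242 1590522
4 8906 887183 703339
5 3938 703339 0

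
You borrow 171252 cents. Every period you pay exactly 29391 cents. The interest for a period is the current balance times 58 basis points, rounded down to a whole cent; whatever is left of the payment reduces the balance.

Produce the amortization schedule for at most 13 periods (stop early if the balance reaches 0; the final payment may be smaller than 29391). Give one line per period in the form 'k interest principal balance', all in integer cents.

1. interest=⌊171252·58/10000⌋=993; principal=29391-993=28398; balance=171252-28398=142854
2. interest=⌊142854·58/10000⌋=828; principal=29391-828=28563; balance=142854-28563=114291
3. interest=⌊114291·58/10000⌋=662; principal=29391-662=28729; balance=114291-28729=85562
4. interest=⌊85562·58/10000⌋=496; principal=29391-496=28895; balance=85562-28895=56667
5. interest=⌊56667·58/10000⌋=328; principal=29391-328=29063; balance=56667-29063=27604
6. interest=⌊27604·58/10000⌋=160; principal=min(29391-160,27604)=27604; balance=27604-27604=0

1 993 28398 142854
2 828 28563 114291
3 662 28729 85562
4 496 28895 56667
5 328 29063 27604
6 160 27604 0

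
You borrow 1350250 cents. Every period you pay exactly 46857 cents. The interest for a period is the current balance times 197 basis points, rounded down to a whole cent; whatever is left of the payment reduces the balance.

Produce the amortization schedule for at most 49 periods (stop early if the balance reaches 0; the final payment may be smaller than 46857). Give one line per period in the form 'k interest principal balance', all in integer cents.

1. interest=⌊1350250·197/10000⌋=26599; principal=46857-26599=20258; balance=1350250-20258=1329992
2. interest=⌊1329992·197/10000⌋=26200; principal=46857-26200=20657; balance=1329992-20657=1309335
3. interest=⌊1309335·197/10000⌋=25793; principal=46857-25793=21064; balance=1309335-21064=1288271
4. interest=⌊1288271·197/10000⌋=25378; principal=46857-25378=21479; balance=1288271-21479=1266792
5. interest=⌊1266792·197/10000⌋=24955; principal=46857-24955=21902; balance=1266792-21902=1244890
6. interest=⌊1244890·197/10000⌋=24524; principal=46857-24524=22333; balance=1244890-22333=1222557
7. interest=⌊1222557·197/10000⌋=24084; principal=46857-24084=22773; balance=1222557-22773=1199784
8. interest=⌊1199784·197/10000⌋=23635; principal=46857-23635=23222; balance=1199784-23222=1176562
9. interest=⌊1176562·197/10000⌋=23178; principal=46857-23178=23679; balance=1176562-23679=1152883
10. interest=⌊1152883·197/10000⌋=22711; principal=46857-22711=24146; balance=1152883-24146=1128737
11. interest=⌊1128737·197/10000⌋=22236; principal=46857-22236=24621; balance=1128737-24621=1104116
12. interest=⌊1104116·197/10000⌋=21751; principal=46857-21751=25106; balance=1104116-25106=1079010
13. interest=⌊1079010·197/10000⌋=21256; principal=46857-21256=25601; balance=1079010-25601=1053409
14. interest=⌊1053409·197/10000⌋=20752; principal=46857-20752=26105; balance=1053409-26105=1027304
15. interest=⌊1027304·197/10000⌋=20237; principal=46857-20237=26620; balance=1027304-26620=1000684
16. interest=⌊1000684·197/10000⌋=19713; principal=46857-19713=27144; balance=1000684-27144=973540
17. interest=⌊973540·197/10000⌋=19178; principal=46857-19178=27679; balance=973540-27679=945861
18. interest=⌊945861·197/10000⌋=18633; principal=46857-18633=28224; balance=945861-28224=917637
19. interest=⌊917637·197/10000⌋=18077; principal=46857-18077=28780; balance=917637-28780=888857
20. interest=⌊888857·197/10000⌋=17510; principal=46857-17510=29347; balance=888857-29347=859510
21. interest=⌊859510·197/10000⌋=16932; principal=46857-16932=29925; balance=859510-29925=829585
22. interest=⌊829585·197/10000⌋=16342; principal=46857-16342=30515; balance=829585-30515=799070
23. interest=⌊799070·197/10000⌋=15741; principal=46857-15741=31116; balance=799070-31116=767954
24. interest=⌊767954·197/10000⌋=15128; principal=46857-15128=31729; balance=767954-31729=736225
25. interest=⌊736225·197/10000⌋=14503; principal=46857-14503=32354; balance=736225-32354=703871
26. interest=⌊703871·197/10000⌋=13866; principal=46857-13866=32991; balance=703871-32991=670880
27. interest=⌊670880·197/10000⌋=13216; principal=46857-13216=33641; balance=670880-33641=637239
28. interest=⌊637239·197/10000⌋=12553; principal=46857-12553=34304; balance=637239-34304=602935
29. interest=⌊602935·197/10000⌋=11877; principal=46857-11877=34980; balance=602935-34980=567955
30. interest=⌊567955·197/10000⌋=11188; principal=46857-11188=35669; balance=567955-35669=532286
31. interest=⌊532286·197/10000⌋=10486; principal=46857-10486=36371; balance=532286-36371=495915
32. interest=⌊495915·197/10000⌋=9769; principal=46857-9769=37088; balance=495915-37088=458827
33. interest=⌊458827·197/10000⌋=9038; principal=46857-9038=37819; balance=458827-37819=421008
34. interest=⌊421008·197/10000⌋=8293; principal=46857-8293=38564; balance=421008-38564=382444
35. interest=⌊382444·197/10000⌋=7534; principal=46857-7534=39323; balance=382444-39323=343121
36. interest=⌊343121·197/10000⌋=6759; principal=46857-6759=40098; balance=343121-40098=303023
37. interest=⌊303023·197/10000⌋=5969; principal=46857-5969=40888; balance=303023-40888=262135
38. interest=⌊262135·197/10000⌋=5164; principal=46857-5164=41693; balance=262135-41693=220442
39. interest=⌊220442·197/10000⌋=4342; principal=46857-4342=42515; balance=220442-42515=177927
40. interest=⌊177927·197/10000⌋=3505; principal=46857-3505=43352; balance=177927-43352=134575
41. interest=⌊134575·197/10000⌋=2651; principal=46857-2651=44206; balance=134575-44206=90369
42. interest=⌊90369·197/10000⌋=1780; principal=46857-1780=45077; balance=90369-45077=45292
43. interest=⌊45292·197/10000⌋=892; principal=min(46857-892,45292)=45292; balance=45292-45292=0

1 26599 20258 1329992
2 26200 20657 1309335
3 25793 21064 1288271
4 25378 21479 1266792
5 24955 21902 1244890
6 24524 22333 1222557
7 24084 22773 1199784
8 23635 23222 1176562
9 23178 23679 1152883
10 22711 24146 1128737
11 22236 24621 1104116
12 21751 25106 1079010
13 21256 25601 1053409
14 20752 26105 1027304
15 20237 26620 1000684
16 19713 27144 973540
17 19178 27679 945861
18 18633 28224 917637
19 18077 28780 888857
20 17510 29347 859510
21 16932 29925 829585
22 16342 30515 799070
23 15741 31116 767954
24 15128 31729 736225
25 14503 32354 703871
26 13866 32991 670880
27 13216 33641 637239
28 12553 34304 602935
29 11877 34980 567955
30 11188 35669 532286
31 10486 36371 495915
32 9769 37088 458827
33 9038 37819 421008
34 8293 38564 382444
35 7534 39323 343121
36 6759 40098 303023
37 5969 40888 262135
38 5164 41693 220442
39 4342 42515 177927
40 3505 43352 134575
41 2651 44206 90369
42 1780 45077 45292
43 892 45292 0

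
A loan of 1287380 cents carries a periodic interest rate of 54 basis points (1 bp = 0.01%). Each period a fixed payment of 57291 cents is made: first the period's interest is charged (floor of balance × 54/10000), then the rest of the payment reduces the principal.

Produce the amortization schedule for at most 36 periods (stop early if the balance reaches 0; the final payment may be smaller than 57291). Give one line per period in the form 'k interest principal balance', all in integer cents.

1 6951 50340 1237040
2 6680 50611 1186429
3 6406 50885 1135544
4 6131 51160 1084384
5 5855 51436 1032948
6 5577 51714 981234
7 5298 51993 929241
8 5017 52274 876967
9 4735 52556 824411
10 4451 52840 771571
11 4166 53125 718446
12 3879 53412 665034
13 3591 53700 611334
14 3301 53990 557344
15 3009 54282 503062
16 2716 54575 448487
17 2421 54870 393617
18 2125 55166 338451
19 1827 55464 282987
20 1528 55763 227224
21 1227 56064 171160
22 924 56367 114793
23 619 56672 58121
24 313 56978 1143
25 6 1143 0

1. interest=⌊1287380·54/10000⌋=6951; principal=57291-6951=50340; balance=1287380-50340=1237040
2. interest=⌊1237040·54/10000⌋=6680; principal=57291-6680=50611; balance=1237040-50611=1186429
3. interest=⌊1186429·54/10000⌋=6406; principal=57291-6406=50885; balance=1186429-50885=1135544
4. interest=⌊1135544·54/10000⌋=6131; principal=57291-6131=51160; balance=1135544-51160=1084384
5. interest=⌊1084384·54/10000⌋=5855; principal=57291-5855=51436; balance=1084384-51436=1032948
6. interest=⌊1032948·54/10000⌋=5577; principal=57291-5577=51714; balance=1032948-51714=981234
7. interest=⌊981234·54/10000⌋=5298; principal=57291-5298=51993; balance=981234-51993=929241
8. interest=⌊929241·54/10000⌋=5017; principal=57291-5017=52274; balance=929241-52274=876967
9. interest=⌊876967·54/10000⌋=4735; principal=57291-4735=52556; balance=876967-52556=824411
10. interest=⌊824411·54/10000⌋=4451; principal=57291-4451=52840; balance=824411-52840=771571
11. interest=⌊771571·54/10000⌋=4166; principal=57291-4166=53125; balance=771571-53125=718446
12. interest=⌊718446·54/10000⌋=3879; principal=57291-3879=53412; balance=718446-53412=665034
13. interest=⌊665034·54/10000⌋=3591; principal=57291-3591=53700; balance=665034-53700=611334
14. interest=⌊611334·54/10000⌋=3301; principal=57291-3301=53990; balance=611334-53990=557344
15. interest=⌊557344·54/10000⌋=3009; principal=57291-3009=54282; balance=557344-54282=503062
16. interest=⌊503062·54/10000⌋=2716; principal=57291-2716=54575; balance=503062-54575=448487
17. interest=⌊448487·54/10000⌋=2421; principal=57291-2421=54870; balance=448487-54870=393617
18. interest=⌊393617·54/10000⌋=2125; principal=57291-2125=55166; balance=393617-55166=338451
19. interest=⌊338451·54/10000⌋=1827; principal=57291-1827=55464; balance=338451-55464=282987
20. interest=⌊282987·54/10000⌋=1528; principal=57291-1528=55763; balance=282987-55763=227224
21. interest=⌊227224·54/10000⌋=1227; principal=57291-1227=56064; balance=227224-56064=171160
22. interest=⌊171160·54/10000⌋=924; principal=57291-924=56367; balance=171160-56367=114793
23. interest=⌊114793·54/10000⌋=619; principal=57291-619=56672; balance=114793-56672=58121
24. interest=⌊58121·54/10000⌋=313; principal=57291-313=56978; balance=58121-56978=1143
25. interest=⌊1143·54/10000⌋=6; principal=min(57291-6,1143)=1143; balance=1143-1143=0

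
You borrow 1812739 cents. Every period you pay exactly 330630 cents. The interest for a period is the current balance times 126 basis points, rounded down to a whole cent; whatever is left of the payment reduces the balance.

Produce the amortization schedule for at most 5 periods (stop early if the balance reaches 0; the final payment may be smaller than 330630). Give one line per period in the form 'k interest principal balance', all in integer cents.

1 22840 307790 1504949
2 18962 311668 1193281
3 15035 315595 877686
4 11058 319572 558114
5 7032 323598 234516

1. interest=⌊1812739·126/10000⌋=22840; principal=330630-22840=307790; balance=1812739-307790=1504949
2. interest=⌊1504949·126/10000⌋=18962; principal=330630-18962=311668; balance=1504949-311668=1193281
3. interest=⌊1193281·126/10000⌋=15035; principal=330630-15035=315595; balance=1193281-315595=877686
4. interest=⌊877686·126/10000⌋=11058; principal=330630-11058=319572; balance=877686-319572=558114
5. interest=⌊558114·126/10000⌋=7032; principal=330630-7032=323598; balance=558114-323598=234516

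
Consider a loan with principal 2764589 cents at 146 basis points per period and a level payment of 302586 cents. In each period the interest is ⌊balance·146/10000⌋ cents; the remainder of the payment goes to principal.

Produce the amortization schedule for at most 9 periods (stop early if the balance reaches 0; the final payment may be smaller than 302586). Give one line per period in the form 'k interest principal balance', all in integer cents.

1. interest=⌊2764589·146/10000⌋=40362; principal=302586-40362=262224; balance=2764589-262224=2502365
2. interest=⌊2502365·146/10000⌋=36534; principal=302586-36534=266052; balance=2502365-266052=2236313
3. interest=⌊2236313·146/10000⌋=32650; principal=302586-32650=269936; balance=2236313-269936=1966377
4. interest=⌊1966377·146/10000⌋=28709; principal=302586-28709=273877; balance=1966377-273877=1692500
5. interest=⌊1692500·146/10000⌋=24710; principal=302586-24710=277876; balance=1692500-277876=1414624
6. interest=⌊1414624·146/10000⌋=20653; principal=302586-20653=281933; balance=1414624-281933=1132691
7. interest=⌊1132691·146/10000⌋=16537; principal=302586-16537=286049; balance=1132691-286049=846642
8. interest=⌊846642·146/10000⌋=12360; principal=302586-12360=290226; balance=846642-290226=556416
9. interest=⌊556416·146/10000⌋=8123; principal=302586-8123=294463; balance=556416-294463=261953

1 40362 262224 2502365
2 36534 266052 2236313
3 32650 269936 1966377
4 28709 273877 1692500
5 24710 277876 1414624
6 20653 281933 1132691
7 16537 286049 846642
8 12360 290226 556416
9 8123 294463 261953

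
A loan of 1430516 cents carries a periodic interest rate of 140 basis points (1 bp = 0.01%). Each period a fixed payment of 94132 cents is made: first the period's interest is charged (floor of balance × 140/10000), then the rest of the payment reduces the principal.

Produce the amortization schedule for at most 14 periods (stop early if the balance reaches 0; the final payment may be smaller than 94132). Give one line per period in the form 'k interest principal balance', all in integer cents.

1. interest=⌊1430516·140/10000⌋=20027; principal=94132-20027=74105; balance=1430516-74105=1356411
2. interest=⌊1356411·140/10000⌋=18989; principal=94132-18989=75143; balance=1356411-75143=1281268
3. interest=⌊1281268·140/10000⌋=17937; principal=94132-17937=76195; balance=1281268-76195=1205073
4. interest=⌊1205073·140/10000⌋=16871; principal=94132-16871=77261; balance=1205073-77261=1127812
5. interest=⌊1127812·140/10000⌋=15789; principal=94132-15789=78343; balance=1127812-78343=1049469
6. interest=⌊1049469·140/10000⌋=14692; principal=94132-14692=79440; balance=1049469-79440=970029
7. interest=⌊970029·140/10000⌋=13580; principal=94132-13580=80552; balance=970029-80552=889477
8. interest=⌊889477·140/10000⌋=12452; principal=94132-12452=81680; balance=889477-81680=807797
9. interest=⌊807797·140/10000⌋=11309; principal=94132-11309=82823; balance=807797-82823=724974
10. interest=⌊724974·140/10000⌋=10149; principal=94132-10149=83983; balance=724974-83983=640991
11. interest=⌊640991·140/10000⌋=8973; principal=94132-8973=85159; balance=640991-85159=555832
12. interest=⌊555832·140/10000⌋=7781; principal=94132-7781=86351; balance=555832-86351=469481
13. interest=⌊469481·140/10000⌋=6572; principal=94132-6572=87560; balance=469481-87560=381921
14. interest=⌊381921·140/10000⌋=5346; principal=94132-5346=88786; balance=381921-88786=293135

1 20027 74105 1356411
2 18989 75143 1281268
3 17937 76195 1205073
4 16871 77261 1127812
5 15789 78343 1049469
6 14692 79440 970029
7 13580 80552 889477
8 12452 81680 807797
9 11309 82823 724974
10 10149 83983 640991
11 8973 85159 555832
12 7781 86351 469481
13 6572 87560 381921
14 5346 88786 293135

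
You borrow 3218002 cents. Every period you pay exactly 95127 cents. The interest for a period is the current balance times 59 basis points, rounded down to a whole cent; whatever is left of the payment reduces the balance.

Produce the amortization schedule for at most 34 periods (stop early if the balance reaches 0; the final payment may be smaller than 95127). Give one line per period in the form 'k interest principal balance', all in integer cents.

1 18986 76141 3141861
2 18536 76591 3065270
3 18085 77042 2988228
4 17630 77497 2910731
5 17173 77954 2832777
6 16713 78414 2754363
7 16250 78877 2675486
8 15785 79342 2596144
9 15317 79810 2516334
10 14846 80281 2436053
11 14372 80755 2355298
12 13896 81231 2274067
13 13416 81711 2192356
14 12934 82193 2110163
15 12449 82678 2027485
16 11962 83165 1944320
17 11471 83656 1860664
18 10977 84150 1776514
19 10481 84646 1691868
20 9982 85145 1606723
21 9479 85648 1521075
22 8974 86153 1434922
23 8466 86661 1348261
24 7954 87173 1261088
25 7440 87687 1173401
26 6923 88204 1085197
27 6402 88725 996472
28 5879 89248 907224
29 5352 89775 817449
30 4822 90305 727144
31 4290 90837 636307
32 3754 91373 544934
33 3215 91912 453022
34 2672 92455 360567

1. interest=⌊3218002·59/10000⌋=18986; principal=95127-18986=76141; balance=3218002-76141=3141861
2. interest=⌊3141861·59/10000⌋=18536; principal=95127-18536=76591; balance=3141861-76591=3065270
3. interest=⌊3065270·59/10000⌋=18085; principal=95127-18085=77042; balance=3065270-77042=2988228
4. interest=⌊2988228·59/10000⌋=17630; principal=95127-17630=77497; balance=2988228-77497=2910731
5. interest=⌊2910731·59/10000⌋=17173; principal=95127-17173=77954; balance=2910731-77954=2832777
6. interest=⌊2832777·59/10000⌋=16713; principal=95127-16713=78414; balance=2832777-78414=2754363
7. interest=⌊2754363·59/10000⌋=16250; principal=95127-16250=78877; balance=2754363-78877=2675486
8. interest=⌊2675486·59/10000⌋=15785; principal=95127-15785=79342; balance=2675486-79342=2596144
9. interest=⌊2596144·59/10000⌋=15317; principal=95127-15317=79810; balance=2596144-79810=2516334
10. interest=⌊2516334·59/10000⌋=14846; principal=95127-14846=80281; balance=2516334-80281=2436053
11. interest=⌊2436053·59/10000⌋=14372; principal=95127-14372=80755; balance=2436053-80755=2355298
12. interest=⌊2355298·59/10000⌋=13896; principal=95127-13896=81231; balance=2355298-81231=2274067
13. interest=⌊2274067·59/10000⌋=13416; principal=95127-13416=81711; balance=2274067-81711=2192356
14. interest=⌊2192356·59/10000⌋=12934; principal=95127-12934=82193; balance=2192356-82193=2110163
15. interest=⌊2110163·59/10000⌋=12449; principal=95127-12449=82678; balance=2110163-82678=2027485
16. interest=⌊2027485·59/10000⌋=11962; principal=95127-11962=83165; balance=2027485-83165=1944320
17. interest=⌊1944320·59/10000⌋=11471; principal=95127-11471=83656; balance=1944320-83656=1860664
18. interest=⌊1860664·59/10000⌋=10977; principal=95127-10977=84150; balance=1860664-84150=1776514
19. interest=⌊1776514·59/10000⌋=10481; principal=95127-10481=84646; balance=1776514-84646=1691868
20. interest=⌊1691868·59/10000⌋=9982; principal=95127-9982=85145; balance=1691868-85145=1606723
21. interest=⌊1606723·59/10000⌋=9479; principal=95127-9479=85648; balance=1606723-85648=1521075
22. interest=⌊1521075·59/10000⌋=8974; principal=95127-8974=86153; balance=1521075-86153=1434922
23. interest=⌊1434922·59/10000⌋=8466; principal=95127-8466=86661; balance=1434922-86661=1348261
24. interest=⌊1348261·59/10000⌋=7954; principal=95127-7954=87173; balance=1348261-87173=1261088
25. interest=⌊1261088·59/10000⌋=7440; principal=95127-7440=87687; balance=1261088-87687=1173401
26. interest=⌊1173401·59/10000⌋=6923; principal=95127-6923=88204; balance=1173401-88204=1085197
27. interest=⌊1085197·59/10000⌋=6402; principal=95127-6402=88725; balance=1085197-88725=996472
28. interest=⌊996472·59/10000⌋=5879; principal=95127-5879=89248; balance=996472-89248=907224
29. interest=⌊907224·59/10000⌋=5352; principal=95127-5352=89775; balance=907224-89775=817449
30. interest=⌊817449·59/10000⌋=4822; principal=95127-4822=90305; balance=817449-90305=727144
31. interest=⌊727144·59/10000⌋=4290; principal=95127-4290=90837; balance=727144-90837=636307
32. interest=⌊636307·59/10000⌋=3754; principal=95127-3754=91373; balance=636307-91373=544934
33. interest=⌊544934·59/10000⌋=3215; principal=95127-3215=91912; balance=544934-91912=453022
34. interest=⌊453022·59/10000⌋=2672; principal=95127-2672=92455; balance=453022-92455=360567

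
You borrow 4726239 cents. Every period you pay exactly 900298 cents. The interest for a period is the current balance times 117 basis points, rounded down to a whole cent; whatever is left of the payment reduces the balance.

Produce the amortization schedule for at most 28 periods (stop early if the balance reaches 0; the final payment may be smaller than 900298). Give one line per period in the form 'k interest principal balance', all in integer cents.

1 55296 845002 3881237
2 45410 854888 3026349
3 35408 864890 2161459
4 25289 875009 1286450
5 15051 885247 401203
6 4694 401203 0

1. interest=⌊4726239·117/10000⌋=55296; principal=900298-55296=845002; balance=4726239-845002=3881237
2. interest=⌊3881237·117/10000⌋=45410; principal=900298-45410=854888; balance=3881237-854888=3026349
3. interest=⌊3026349·117/10000⌋=35408; principal=900298-35408=864890; balance=3026349-864890=2161459
4. interest=⌊2161459·117/10000⌋=25289; principal=900298-25289=875009; balance=2161459-875009=1286450
5. interest=⌊1286450·117/10000⌋=15051; principal=900298-15051=885247; balance=1286450-885247=401203
6. interest=⌊401203·117/10000⌋=4694; principal=min(900298-4694,401203)=401203; balance=401203-401203=0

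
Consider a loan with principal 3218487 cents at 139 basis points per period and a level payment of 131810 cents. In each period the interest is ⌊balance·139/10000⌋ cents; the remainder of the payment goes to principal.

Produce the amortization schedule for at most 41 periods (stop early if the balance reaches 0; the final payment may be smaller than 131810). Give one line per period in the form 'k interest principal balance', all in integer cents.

1 44736 87074 3131413
2 43526 88284 3043129
3 42299 89511 2953618
4 41055 90755 2862863
5 39793 92017 2770846
6 38514 93296 2677550
7 37217 94593 2582957
8 35903 95907 2487050
9 34569 97241 2389809
10 33218 98592 2291217
11 31847 99963 2191254
12 30458 101352 2089902
13 29049 102761 1987141
14 27621 104189 1882952
15 26173 105637 1777315
16 24704 107106 1670209
17 23215 108595 1561614
18 21706 110104 1451510
19 20175 111635 1339875
20 18624 113186 1226689
21 17050 114760 1111929
22 15455 116355 995574
23 13838 117972 877602
24 12198 119612 757990
25 10536 121274 636716
26 8850 122960 513756
27 7141 124669 389087
28 5408 126402 262685
29 3651 128159 134526
30 1869 129941 4585
31 63 4585 0

1. interest=⌊3218487·139/10000⌋=44736; principal=131810-44736=87074; balance=3218487-87074=3131413
2. interest=⌊3131413·139/10000⌋=43526; principal=131810-43526=88284; balance=3131413-88284=3043129
3. interest=⌊3043129·139/10000⌋=42299; principal=131810-42299=89511; balance=3043129-89511=2953618
4. interest=⌊2953618·139/10000⌋=41055; principal=131810-41055=90755; balance=2953618-90755=2862863
5. interest=⌊2862863·139/10000⌋=39793; principal=131810-39793=92017; balance=2862863-92017=2770846
6. interest=⌊2770846·139/10000⌋=38514; principal=131810-38514=93296; balance=2770846-93296=2677550
7. interest=⌊2677550·139/10000⌋=37217; principal=131810-37217=94593; balance=2677550-94593=2582957
8. interest=⌊2582957·139/10000⌋=35903; principal=131810-35903=95907; balance=2582957-95907=2487050
9. interest=⌊2487050·139/10000⌋=34569; principal=131810-34569=97241; balance=2487050-97241=2389809
10. interest=⌊2389809·139/10000⌋=33218; principal=131810-33218=98592; balance=2389809-98592=2291217
11. interest=⌊2291217·139/10000⌋=31847; principal=131810-31847=99963; balance=2291217-99963=2191254
12. interest=⌊2191254·139/10000⌋=30458; principal=131810-30458=101352; balance=2191254-101352=2089902
13. interest=⌊2089902·139/10000⌋=29049; principal=131810-29049=102761; balance=2089902-102761=1987141
14. interest=⌊1987141·139/10000⌋=27621; principal=131810-27621=104189; balance=1987141-104189=1882952
15. interest=⌊1882952·139/10000⌋=26173; principal=131810-26173=105637; balance=1882952-105637=1777315
16. interest=⌊1777315·139/10000⌋=24704; principal=131810-24704=107106; balance=1777315-107106=1670209
17. interest=⌊1670209·139/10000⌋=23215; principal=131810-23215=108595; balance=1670209-108595=1561614
18. interest=⌊1561614·139/10000⌋=21706; principal=131810-21706=110104; balance=1561614-110104=1451510
19. interest=⌊1451510·139/10000⌋=20175; principal=131810-20175=111635; balance=1451510-111635=1339875
20. interest=⌊1339875·139/10000⌋=18624; principal=131810-18624=113186; balance=1339875-113186=1226689
21. interest=⌊1226689·139/10000⌋=17050; principal=131810-17050=114760; balance=1226689-114760=1111929
22. interest=⌊1111929·139/10000⌋=15455; principal=131810-15455=116355; balance=1111929-116355=995574
23. interest=⌊995574·139/10000⌋=13838; principal=131810-13838=117972; balance=995574-117972=877602
24. interest=⌊877602·139/10000⌋=12198; principal=131810-12198=119612; balance=877602-119612=757990
25. interest=⌊757990·139/10000⌋=10536; principal=131810-10536=121274; balance=757990-121274=636716
26. interest=⌊636716·139/10000⌋=8850; principal=131810-8850=122960; balance=636716-122960=513756
27. interest=⌊513756·139/10000⌋=7141; principal=131810-7141=124669; balance=513756-124669=389087
28. interest=⌊389087·139/10000⌋=5408; principal=131810-5408=126402; balance=389087-126402=262685
29. interest=⌊262685·139/10000⌋=3651; principal=131810-3651=128159; balance=262685-128159=134526
30. interest=⌊134526·139/10000⌋=1869; principal=131810-1869=129941; balance=134526-129941=4585
31. interest=⌊4585·139/10000⌋=63; principal=min(131810-63,4585)=4585; balance=4585-4585=0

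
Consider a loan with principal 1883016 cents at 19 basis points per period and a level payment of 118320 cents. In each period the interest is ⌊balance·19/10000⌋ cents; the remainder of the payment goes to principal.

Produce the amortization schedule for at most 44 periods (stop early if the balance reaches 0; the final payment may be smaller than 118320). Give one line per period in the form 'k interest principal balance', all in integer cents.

1. interest=⌊1883016·19/10000⌋=3577; principal=118320-3577=114743; balance=1883016-114743=1768273
2. interest=⌊1768273·19/10000⌋=3359; principal=118320-3359=114961; balance=1768273-114961=1653312
3. interest=⌊1653312·19/10000⌋=3141; principal=118320-3141=115179; balance=1653312-115179=1538133
4. interest=⌊1538133·19/10000⌋=2922; principal=118320-2922=115398; balance=1538133-115398=1422735
5. interest=⌊1422735·19/10000⌋=2703; principal=118320-2703=115617; balance=1422735-115617=1307118
6. interest=⌊1307118·19/10000⌋=2483; principal=118320-2483=115837; balance=1307118-115837=1191281
7. interest=⌊1191281·19/10000⌋=2263; principal=118320-2263=116057; balance=1191281-116057=1075224
8. interest=⌊1075224·19/10000⌋=2042; principal=118320-2042=116278; balance=1075224-116278=958946
9. interest=⌊958946·19/10000⌋=1821; principal=118320-1821=116499; balance=958946-116499=842447
10. interest=⌊842447·19/10000⌋=1600; principal=118320-1600=116720; balance=842447-116720=725727
11. interest=⌊725727·19/10000⌋=1378; principal=118320-1378=116942; balance=725727-116942=608785
12. interest=⌊608785·19/10000⌋=1156; principal=118320-1156=117164; balance=608785-117164=491621
13. interest=⌊491621·19/10000⌋=934; principal=118320-934=117386; balance=491621-117386=374235
14. interest=⌊374235·19/10000⌋=711; principal=118320-711=117609; balance=374235-117609=256626
15. interest=⌊256626·19/10000⌋=487; principal=118320-487=117833; balance=256626-117833=138793
16. interest=⌊138793·19/10000⌋=263; principal=118320-263=118057; balance=138793-118057=20736
17. interest=⌊20736·19/10000⌋=39; principal=min(118320-39,20736)=20736; balance=20736-20736=0

1 3577 114743 1768273
2 3359 114961 1653312
3 3141 115179 1538133
4 2922 115398 1422735
5 2703 115617 1307118
6 2483 115837 1191281
7 2263 116057 1075224
8 2042 116278 958946
9 1821 116499 842447
10 1600 116720 725727
11 1378 116942 608785
12 1156 117164 491621
13 934 117386 374235
14 711 117609 256626
15 487 117833 138793
16 263 118057 20736
17 39 20736 0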